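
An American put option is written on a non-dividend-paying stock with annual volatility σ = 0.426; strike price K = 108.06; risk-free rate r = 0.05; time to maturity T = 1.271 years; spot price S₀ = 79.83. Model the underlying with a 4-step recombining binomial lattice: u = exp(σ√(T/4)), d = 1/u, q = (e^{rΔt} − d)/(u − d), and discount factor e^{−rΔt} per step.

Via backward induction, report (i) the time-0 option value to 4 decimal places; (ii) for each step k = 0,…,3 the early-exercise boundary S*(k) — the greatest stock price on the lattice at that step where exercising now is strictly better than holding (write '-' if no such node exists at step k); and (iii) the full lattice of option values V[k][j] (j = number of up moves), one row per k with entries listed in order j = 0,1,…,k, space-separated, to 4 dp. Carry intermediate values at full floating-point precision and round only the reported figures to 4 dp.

price = 32.4300
boundary = - 62.7881 49.3843 62.7881
tree:
32.4300
45.2719 19.2355
58.6757 30.2870 7.5870
69.2181 45.2719 14.6349 0.0000
77.5100 58.6757 28.2300 0.0000 0.0000

params: Δt=0.31775 u=1.27142 d=0.78652 q=0.47328 e^(-rΔt)=0.98424
t_4 payoffs: 77.5100 58.6757 28.2300 0.0000 0.0000
t_3: node(3,0) S=38.8419 payoff=69.2181 vs cont=67.5149 → 69.2181 [stop]  node(3,1) S=62.7881 payoff=45.2719 vs cont=43.5686 → 45.2719 [stop]  node(3,2) S=101.4973 payoff=6.5627 vs cont=14.6349 → 14.6349 [wait]  node(3,3) S=164.0710 payoff=0.0000 vs cont=0.0000 → 0.0000 [wait]  ⇒ S*(3)=62.7881
t_2: node(2,0) S=49.3843 payoff=58.6757 vs cont=56.9725 → 58.6757 [stop]  node(2,1) S=79.8300 payoff=28.2300 vs cont=30.2870 → 30.2870 [wait]  node(2,2) S=129.0456 payoff=0.0000 vs cont=7.5870 → 7.5870 [wait]  ⇒ S*(2)=49.3843
t_1: node(1,0) S=62.7881 payoff=45.2719 vs cont=44.5268 → 45.2719 [stop]  node(1,1) S=101.4973 payoff=6.5627 vs cont=19.2355 → 19.2355 [wait]  ⇒ S*(1)=62.7881
t_0: node(0,0) S=79.8300 payoff=28.2300 vs cont=32.4300 → 32.4300 [wait]  ⇒ S*(0)=-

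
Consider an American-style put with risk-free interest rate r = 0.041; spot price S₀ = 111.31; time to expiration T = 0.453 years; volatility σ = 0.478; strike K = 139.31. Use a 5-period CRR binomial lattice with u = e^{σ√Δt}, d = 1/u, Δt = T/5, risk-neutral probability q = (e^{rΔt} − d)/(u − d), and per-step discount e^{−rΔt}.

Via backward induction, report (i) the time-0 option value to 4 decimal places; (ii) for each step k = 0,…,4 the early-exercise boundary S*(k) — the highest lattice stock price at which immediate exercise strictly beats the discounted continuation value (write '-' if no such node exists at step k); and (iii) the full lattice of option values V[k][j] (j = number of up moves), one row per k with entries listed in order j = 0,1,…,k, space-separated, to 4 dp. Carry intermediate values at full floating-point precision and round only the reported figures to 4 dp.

params: Δt=0.09060 u=1.15474 d=0.86599 q=0.47698 e^(-rΔt)=0.99629
t_5 payoffs: 85.0963 67.0199 42.9162 10.7756 0.0000 0.0000
t_4: node(4,0) S=62.6028 payoff=76.7072 vs cont=76.1907 → 76.7072 [stop]  node(4,1) S=83.4765 payoff=55.8335 vs cont=55.3170 → 55.8335 [stop]  node(4,2) S=111.3100 payoff=28.0000 vs cont=27.4835 → 28.0000 [stop]  node(4,3) S=148.4241 payoff=0.0000 vs cont=5.6150 → 5.6150 [wait]  node(4,4) S=197.9131 payoff=0.0000 vs cont=0.0000 → 0.0000 [wait]  ⇒ S*(4)=111.3100
t_3: node(3,0) S=72.2901 payoff=67.0199 vs cont=66.5034 → 67.0199 [stop]  node(3,1) S=96.3938 payoff=42.9162 vs cont=42.3997 → 42.9162 [stop]  node(3,2) S=128.5344 payoff=10.7756 vs cont=17.2585 → 17.2585 [wait]  node(3,3) S=171.3916 payoff=0.0000 vs cont=2.9258 → 2.9258 [wait]  ⇒ S*(3)=96.3938
t_2: node(2,0) S=83.4765 payoff=55.8335 vs cont=55.3170 → 55.8335 [stop]  node(2,1) S=111.3100 payoff=28.0000 vs cont=30.5642 → 30.5642 [wait]  node(2,2) S=148.4241 payoff=0.0000 vs cont=10.3835 → 10.3835 [wait]  ⇒ S*(2)=83.4765
t_1: node(1,0) S=96.3938 payoff=42.9162 vs cont=43.6182 → 43.6182 [wait]  node(1,1) S=128.5344 payoff=10.7756 vs cont=20.8608 → 20.8608 [wait]  ⇒ S*(1)=-
t_0: node(0,0) S=111.3100 payoff=28.0000 vs cont=32.6419 → 32.6419 [wait]  ⇒ S*(0)=-

price = 32.6419
boundary = - - 83.4765 96.3938 111.3100
tree:
32.6419
43.6182 20.8608
55.8335 30.5642 10.3835
67.0199 42.9162 17.2585 2.9258
76.7072 55.8335 28.0000 5.6150 0.0000
85.0963 67.0199 42.9162 10.7756 0.0000 0.0000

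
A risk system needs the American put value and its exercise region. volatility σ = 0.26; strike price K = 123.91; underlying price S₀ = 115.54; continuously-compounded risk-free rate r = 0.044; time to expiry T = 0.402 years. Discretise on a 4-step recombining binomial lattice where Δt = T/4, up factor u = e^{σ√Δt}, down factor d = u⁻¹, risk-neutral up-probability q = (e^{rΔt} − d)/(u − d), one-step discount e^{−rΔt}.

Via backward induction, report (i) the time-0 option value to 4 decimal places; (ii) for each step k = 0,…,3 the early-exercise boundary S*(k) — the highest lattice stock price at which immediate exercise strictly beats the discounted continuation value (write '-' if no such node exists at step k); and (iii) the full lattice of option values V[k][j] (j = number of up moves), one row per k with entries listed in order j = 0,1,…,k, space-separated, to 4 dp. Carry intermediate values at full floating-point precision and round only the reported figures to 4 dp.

price = 12.0722
boundary = - - 97.9804 106.3986
tree:
12.0722
18.1299 6.2701
25.9296 10.6817 2.0225
33.6817 17.5114 4.1144 0.0000
40.8205 25.9296 8.3700 0.0000 0.0000

Δt=0.10050  u=1.08592  d=0.92088  q=0.50626  discount=0.99559
step 4 (expiry): payoffs max(K−S,0) = 40.8205 25.9296 8.3700 0.0000 0.0000
step 3: (k=3,j=0): S=90.2283, (K−S)⁺=33.6817, hold=33.1350 ⇒ V=33.6817 exercise | (k=3,j=1): S=106.3986, (K−S)⁺=17.5114, hold=16.9647 ⇒ V=17.5114 exercise | (k=3,j=2): S=125.4668, (K−S)⁺=0.0000, hold=4.1144 ⇒ V=4.1144 continue | (k=3,j=3): S=147.9524, (K−S)⁺=0.0000, hold=0.0000 ⇒ V=0.0000 continue  boundary S*=106.3986
step 2: (k=2,j=0): S=97.9804, (K−S)⁺=25.9296, hold=25.3828 ⇒ V=25.9296 exercise | (k=2,j=1): S=115.5400, (K−S)⁺=8.3700, hold=10.6817 ⇒ V=10.6817 continue | (k=2,j=2): S=136.2465, (K−S)⁺=0.0000, hold=2.0225 ⇒ V=2.0225 continue  boundary S*=97.9804
step 1: (k=1,j=0): S=106.3986, (K−S)⁺=17.5114, hold=18.1299 ⇒ V=18.1299 continue | (k=1,j=1): S=125.4668, (K−S)⁺=0.0000, hold=6.2701 ⇒ V=6.2701 continue  boundary S*=-
step 0: (k=0,j=0): S=115.5400, (K−S)⁺=8.3700, hold=12.0722 ⇒ V=12.0722 continue  boundary S*=-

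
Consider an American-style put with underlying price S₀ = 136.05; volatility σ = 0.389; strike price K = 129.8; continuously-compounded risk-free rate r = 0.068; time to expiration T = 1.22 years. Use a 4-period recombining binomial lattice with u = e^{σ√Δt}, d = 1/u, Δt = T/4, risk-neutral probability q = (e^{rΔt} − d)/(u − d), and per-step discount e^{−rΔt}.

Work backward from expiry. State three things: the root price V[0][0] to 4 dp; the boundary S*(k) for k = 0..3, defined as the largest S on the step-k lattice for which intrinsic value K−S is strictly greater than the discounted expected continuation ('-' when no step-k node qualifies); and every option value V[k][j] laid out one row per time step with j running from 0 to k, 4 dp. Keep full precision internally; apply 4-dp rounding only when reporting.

params: Δt=0.30500 u=1.23965 d=0.80668 q=0.49490 e^(-rΔt)=0.97947
t_4 payoffs: 72.1902 41.2685 0.0000 0.0000 0.0000
t_3: node(3,0) S=71.4163 payoff=58.3837 vs cont=55.7194 → 58.3837 [stop]  node(3,1) S=109.7484 payoff=20.0516 vs cont=20.4169 → 20.4169 [wait]  node(3,2) S=168.6549 payoff=0.0000 vs cont=0.0000 → 0.0000 [wait]  node(3,3) S=259.1791 payoff=0.0000 vs cont=0.0000 → 0.0000 [wait]  ⇒ S*(3)=71.4163
t_2: node(2,0) S=88.5315 payoff=41.2685 vs cont=38.7813 → 41.2685 [stop]  node(2,1) S=136.0500 payoff=0.0000 vs cont=10.1009 → 10.1009 [wait]  node(2,2) S=209.0737 payoff=0.0000 vs cont=0.0000 → 0.0000 [wait]  ⇒ S*(2)=88.5315
t_1: node(1,0) S=109.7484 payoff=20.0516 vs cont=25.3133 → 25.3133 [wait]  node(1,1) S=168.6549 payoff=0.0000 vs cont=4.9973 → 4.9973 [wait]  ⇒ S*(1)=-
t_0: node(0,0) S=136.0500 payoff=0.0000 vs cont=14.9457 → 14.9457 [wait]  ⇒ S*(0)=-

price = 14.9457
boundary = - - 88.5315 71.4163
tree:
14.9457
25.3133 4.9973
41.2685 10.1009 0.0000
58.3837 20.4169 0.0000 0.0000
72.1902 41.2685 0.0000 0.0000 0.0000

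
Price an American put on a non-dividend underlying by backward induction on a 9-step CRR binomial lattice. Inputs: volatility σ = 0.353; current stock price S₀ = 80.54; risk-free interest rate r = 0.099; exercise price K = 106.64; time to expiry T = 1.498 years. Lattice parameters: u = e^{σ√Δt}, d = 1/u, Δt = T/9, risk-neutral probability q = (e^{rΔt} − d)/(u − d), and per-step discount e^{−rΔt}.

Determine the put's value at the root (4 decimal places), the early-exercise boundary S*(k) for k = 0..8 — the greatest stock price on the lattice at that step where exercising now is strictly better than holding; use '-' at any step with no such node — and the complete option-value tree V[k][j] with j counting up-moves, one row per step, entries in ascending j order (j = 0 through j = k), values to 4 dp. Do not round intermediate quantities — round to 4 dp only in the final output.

price = 26.7785
boundary = - 69.7375 60.3839 69.7375 80.5400 69.7375 80.5400 69.7375 80.5400
tree:
26.7785
36.9025 18.3439
46.2561 26.4176 11.5215
54.3551 36.9025 17.6405 6.2750
61.3679 46.2561 26.1000 10.4418 2.6522
67.4400 54.3551 36.9025 16.8380 4.9067 0.6684
72.6977 61.3679 46.2561 26.1000 8.8775 1.4203 0.0000
77.2503 67.4400 54.3551 36.9025 15.5732 3.0178 0.0000 0.0000
81.1922 72.6977 61.3679 46.2561 26.1000 6.4121 0.0000 0.0000 0.0000
84.6054 77.2503 67.4400 54.3551 36.9025 13.6242 0.0000 0.0000 0.0000 0.0000

Δt=0.16644, u=1.15490, d=0.86587, q=0.52154, disc=e^(-rΔt)=0.98366
k=9 terminal: V=max(K-S,0) → 84.6054 77.2503 67.4400 54.3551 36.9025 13.6242 0.0000 0.0000 0.0000 0.0000
k=8: j=0 S=25.4478 intr=81.1922 cont=79.4494 V=81.1922[EX]; j=1 S=33.9423 intr=72.6977 cont=70.9549 V=72.6977[EX]; j=2 S=45.2721 intr=61.3679 cont=59.6250 V=61.3679[EX]; j=3 S=60.3839 intr=46.2561 cont=44.5133 V=46.2561[EX]; j=4 S=80.5400 intr=26.1000 cont=24.3572 V=26.1000[EX]; j=5 S=107.4242 intr=0.0000 cont=6.4121 V=6.4121[hold]; j=6 S=143.2822 intr=0.0000 cont=0.0000 V=0.0000[hold]; j=7 S=191.1096 intr=0.0000 cont=0.0000 V=0.0000[hold]; j=8 S=254.9018 intr=0.0000 cont=0.0000 V=0.0000[hold]  S*(8)=80.5400
k=7: j=0 S=29.3897 intr=77.2503 cont=75.5075 V=77.2503[EX]; j=1 S=39.2000 intr=67.4400 cont=65.6972 V=67.4400[EX]; j=2 S=52.2849 intr=54.3551 cont=52.6123 V=54.3551[EX]; j=3 S=69.7375 intr=36.9025 cont=35.1597 V=36.9025[EX]; j=4 S=93.0158 intr=13.6242 cont=15.5732 V=15.5732[hold]; j=5 S=124.0644 intr=0.0000 cont=3.0178 V=3.0178[hold]; j=6 S=165.4769 intr=0.0000 cont=0.0000 V=0.0000[hold]; j=7 S=220.7129 intr=0.0000 cont=0.0000 V=0.0000[hold]  S*(7)=69.7375
k=6: j=0 S=33.9423 intr=72.6977 cont=70.9549 V=72.6977[EX]; j=1 S=45.2721 intr=61.3679 cont=59.6250 V=61.3679[EX]; j=2 S=60.3839 intr=46.2561 cont=44.5133 V=46.2561[EX]; j=3 S=80.5400 intr=26.1000 cont=25.3570 V=26.1000[EX]; j=4 S=107.4242 intr=0.0000 cont=8.8775 V=8.8775[hold]; j=5 S=143.2822 intr=0.0000 cont=1.4203 V=1.4203[hold]; j=6 S=191.1096 intr=0.0000 cont=0.0000 V=0.0000[hold]  S*(6)=80.5400
k=5: j=0 S=39.2000 intr=67.4400 cont=65.6972 V=67.4400[EX]; j=1 S=52.2849 intr=54.3551 cont=52.6123 V=54.3551[EX]; j=2 S=69.7375 intr=36.9025 cont=35.1597 V=36.9025[EX]; j=3 S=93.0158 intr=13.6242 cont=16.8380 V=16.8380[hold]; j=4 S=124.0644 intr=0.0000 cont=4.9067 V=4.9067[hold]; j=5 S=165.4769 intr=0.0000 cont=0.6684 V=0.6684[hold]  S*(5)=69.7375
k=4: j=0 S=45.2721 intr=61.3679 cont=59.6250 V=61.3679[EX]; j=1 S=60.3839 intr=46.2561 cont=44.5133 V=46.2561[EX]; j=2 S=80.5400 intr=26.1000 cont=26.0059 V=26.1000[EX]; j=3 S=107.4242 intr=0.0000 cont=10.4418 V=10.4418[hold]; j=4 S=143.2822 intr=0.0000 cont=2.6522 V=2.6522[hold]  S*(4)=80.5400
k=3: j=0 S=52.2849 intr=54.3551 cont=52.6123 V=54.3551[EX]; j=1 S=69.7375 intr=36.9025 cont=35.1597 V=36.9025[EX]; j=2 S=93.0158 intr=13.6242 cont=17.6405 V=17.6405[hold]; j=3 S=124.0644 intr=0.0000 cont=6.2750 V=6.2750[hold]  S*(3)=69.7375
k=2: j=0 S=60.3839 intr=46.2561 cont=44.5133 V=46.2561[EX]; j=1 S=80.5400 intr=26.1000 cont=26.4176 V=26.4176[hold]; j=2 S=107.4242 intr=0.0000 cont=11.5215 V=11.5215[hold]  S*(2)=60.3839
k=1: j=0 S=69.7375 intr=36.9025 cont=35.3226 V=36.9025[EX]; j=1 S=93.0158 intr=13.6242 cont=18.3439 V=18.3439[hold]  S*(1)=69.7375
k=0: j=0 S=80.5400 intr=26.1000 cont=26.7785 V=26.7785[hold]  S*(0)=-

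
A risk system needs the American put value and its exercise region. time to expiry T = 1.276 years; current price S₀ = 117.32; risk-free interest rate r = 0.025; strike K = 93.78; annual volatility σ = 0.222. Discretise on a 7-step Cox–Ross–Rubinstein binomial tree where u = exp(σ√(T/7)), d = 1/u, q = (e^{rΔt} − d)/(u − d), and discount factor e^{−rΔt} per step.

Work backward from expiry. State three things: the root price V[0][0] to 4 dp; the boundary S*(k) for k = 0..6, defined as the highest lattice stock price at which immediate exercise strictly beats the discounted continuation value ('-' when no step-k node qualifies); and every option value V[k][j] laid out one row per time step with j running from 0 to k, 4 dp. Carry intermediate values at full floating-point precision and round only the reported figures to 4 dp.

Δt=0.18229, u=1.09942, d=0.90957, q=0.50038, disc=e^(-rΔt)=0.99545
k=7 terminal: V=max(K-S,0) → 33.3536 20.7411 5.4962 0.0000 0.0000 0.0000 0.0000 0.0000
k=6: j=0 S=66.4340 intr=27.3460 cont=26.9196 V=27.3460[EX]; j=1 S=80.3004 intr=13.4796 cont=13.0532 V=13.4796[EX]; j=2 S=97.0610 intr=0.0000 cont=2.7335 V=2.7335[hold]; j=3 S=117.3200 intr=0.0000 cont=0.0000 V=0.0000[hold]; j=4 S=141.8075 intr=0.0000 cont=0.0000 V=0.0000[hold]; j=5 S=171.4062 intr=0.0000 cont=0.0000 V=0.0000[hold]; j=6 S=207.1828 intr=0.0000 cont=0.0000 V=0.0000[hold]  S*(6)=80.3004
k=5: j=0 S=73.0389 intr=20.7411 cont=20.3148 V=20.7411[EX]; j=1 S=88.2838 intr=5.4962 cont=8.0656 V=8.0656[hold]; j=2 S=106.7108 intr=0.0000 cont=1.3595 V=1.3595[hold]; j=3 S=128.9840 intr=0.0000 cont=0.0000 V=0.0000[hold]; j=4 S=155.9060 intr=0.0000 cont=0.0000 V=0.0000[hold]; j=5 S=188.4474 intr=0.0000 cont=0.0000 V=0.0000[hold]  S*(5)=73.0389
k=4: j=0 S=80.3004 intr=13.4796 cont=14.3331 V=14.3331[hold]; j=1 S=97.0610 intr=0.0000 cont=4.6886 V=4.6886[hold]; j=2 S=117.3200 intr=0.0000 cont=0.6761 V=0.6761[hold]; j=3 S=141.8075 intr=0.0000 cont=0.0000 V=0.0000[hold]; j=4 S=171.4062 intr=0.0000 cont=0.0000 V=0.0000[hold]  S*(4)=-
k=3: j=0 S=88.2838 intr=5.4962 cont=9.4639 V=9.4639[hold]; j=1 S=106.7108 intr=0.0000 cont=2.6687 V=2.6687[hold]; j=2 S=128.9840 intr=0.0000 cont=0.3363 V=0.3363[hold]; j=3 S=155.9060 intr=0.0000 cont=0.0000 V=0.0000[hold]  S*(3)=-
k=2: j=0 S=97.0610 intr=0.0000 cont=6.0361 V=6.0361[hold]; j=1 S=117.3200 intr=0.0000 cont=1.4948 V=1.4948[hold]; j=2 S=141.8075 intr=0.0000 cont=0.1672 V=0.1672[hold]  S*(2)=-
k=1: j=0 S=106.7108 intr=0.0000 cont=3.7466 V=3.7466[hold]; j=1 S=128.9840 intr=0.0000 cont=0.8267 V=0.8267[hold]  S*(1)=-
k=0: j=0 S=117.3200 intr=0.0000 cont=2.2752 V=2.2752[hold]  S*(0)=-

price = 2.2752
boundary = - - - - - 73.0389 80.3004
tree:
2.2752
3.7466 0.8267
6.0361 1.4948 0.1672
9.4639 2.6687 0.3363 0.0000
14.3331 4.6886 0.6761 0.0000 0.0000
20.7411 8.0656 1.3595 0.0000 0.0000 0.0000
27.3460 13.4796 2.7335 0.0000 0.0000 0.0000 0.0000
33.3536 20.7411 5.4962 0.0000 0.0000 0.0000 0.0000 0.0000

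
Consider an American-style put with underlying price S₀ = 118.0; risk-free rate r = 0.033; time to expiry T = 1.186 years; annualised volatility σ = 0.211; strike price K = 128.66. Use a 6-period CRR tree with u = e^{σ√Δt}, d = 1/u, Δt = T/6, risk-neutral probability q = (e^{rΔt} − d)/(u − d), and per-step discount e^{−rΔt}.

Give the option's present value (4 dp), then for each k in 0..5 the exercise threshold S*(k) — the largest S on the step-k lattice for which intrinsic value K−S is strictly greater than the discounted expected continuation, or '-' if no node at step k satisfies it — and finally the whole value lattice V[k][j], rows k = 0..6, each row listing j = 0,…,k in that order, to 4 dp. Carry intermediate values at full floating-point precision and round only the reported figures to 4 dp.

price = 15.4271
boundary = - - 97.8137 89.0550 97.8137 107.4338
tree:
15.4271
22.2373 9.1178
30.8463 14.2964 4.2866
39.6050 21.5445 7.5542 1.2194
47.5793 30.8463 12.9329 2.5119 0.0000
54.8396 39.6050 21.2262 5.1747 0.0000 0.0000
61.4498 47.5793 30.8463 10.6600 0.0000 0.0000 0.0000

Δt=0.19767, u=1.09835, d=0.91046, q=0.51139, disc=e^(-rΔt)=0.99350
k=6 terminal: V=max(K-S,0) → 61.4498 47.5793 30.8463 10.6600 0.0000 0.0000 0.0000
k=5: j=0 S=73.8204 intr=54.8396 cont=54.0031 V=54.8396[EX]; j=1 S=89.0550 intr=39.6050 cont=38.7684 V=39.6050[EX]; j=2 S=107.4338 intr=21.2262 cont=20.3897 V=21.2262[EX]; j=3 S=129.6054 intr=0.0000 cont=5.1747 V=5.1747[hold]; j=4 S=156.3527 intr=0.0000 cont=0.0000 V=0.0000[hold]; j=5 S=188.6200 intr=0.0000 cont=0.0000 V=0.0000[hold]  S*(5)=107.4338
k=4: j=0 S=81.0807 intr=47.5793 cont=46.7428 V=47.5793[EX]; j=1 S=97.8137 intr=30.8463 cont=30.0098 V=30.8463[EX]; j=2 S=118.0000 intr=10.6600 cont=12.9329 V=12.9329[hold]; j=3 S=142.3523 intr=0.0000 cont=2.5119 V=2.5119[hold]; j=4 S=171.7302 intr=0.0000 cont=0.0000 V=0.0000[hold]  S*(4)=97.8137
k=3: j=0 S=89.0550 intr=39.6050 cont=38.7684 V=39.6050[EX]; j=1 S=107.4338 intr=21.2262 cont=21.5445 V=21.5445[hold]; j=2 S=129.6054 intr=0.0000 cont=7.5542 V=7.5542[hold]; j=3 S=156.3527 intr=0.0000 cont=1.2194 V=1.2194[hold]  S*(3)=89.0550
k=2: j=0 S=97.8137 intr=30.8463 cont=30.1715 V=30.8463[EX]; j=1 S=118.0000 intr=10.6600 cont=14.2964 V=14.2964[hold]; j=2 S=142.3523 intr=0.0000 cont=4.2866 V=4.2866[hold]  S*(2)=97.8137
k=1: j=0 S=107.4338 intr=21.2262 cont=22.2373 V=22.2373[hold]; j=1 S=129.6054 intr=0.0000 cont=9.1178 V=9.1178[hold]  S*(1)=-
k=0: j=0 S=118.0000 intr=10.6600 cont=15.4271 V=15.4271[hold]  S*(0)=-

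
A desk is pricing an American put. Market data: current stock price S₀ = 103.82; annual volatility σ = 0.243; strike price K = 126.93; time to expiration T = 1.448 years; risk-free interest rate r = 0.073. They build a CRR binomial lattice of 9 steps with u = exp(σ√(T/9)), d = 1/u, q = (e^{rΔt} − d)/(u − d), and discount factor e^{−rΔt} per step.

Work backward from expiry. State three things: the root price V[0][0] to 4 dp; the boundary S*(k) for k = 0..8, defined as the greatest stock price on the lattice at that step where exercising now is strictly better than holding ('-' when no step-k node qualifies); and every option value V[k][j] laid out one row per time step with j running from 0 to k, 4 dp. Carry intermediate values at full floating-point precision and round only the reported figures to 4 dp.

price = 23.3835
boundary = - 94.1782 85.4319 94.1782 103.8200 94.1782 103.8200 94.1782 103.8200
tree:
23.3835
32.7518 15.7942
41.4981 23.1283 9.7973
49.4322 32.7518 15.3126 5.2419
56.6294 41.4981 23.1100 8.9043 2.1890
63.1582 49.4322 32.7518 14.6407 4.1379 0.5512
69.0807 56.6294 41.4981 23.1100 7.6364 1.2024 0.0000
74.4532 63.1582 49.4322 32.7518 13.6261 2.6229 0.0000 0.0000
79.3267 69.0807 56.6294 41.4981 23.1100 5.7216 0.0000 0.0000 0.0000
83.7476 74.4532 63.1582 49.4322 32.7518 12.4811 0.0000 0.0000 0.0000 0.0000

Δt=0.16089, u=1.10238, d=0.90713, q=0.53616, disc=e^(-rΔt)=0.98832
k=9 terminal: V=max(K-S,0) → 83.7476 74.4532 63.1582 49.4322 32.7518 12.4811 0.0000 0.0000 0.0000 0.0000
k=8: j=0 S=47.6033 intr=79.3267 cont=77.8447 V=79.3267[EX]; j=1 S=57.8493 intr=69.0807 cont=67.5987 V=69.0807[EX]; j=2 S=70.3006 intr=56.6294 cont=55.1474 V=56.6294[EX]; j=3 S=85.4319 intr=41.4981 cont=40.0161 V=41.4981[EX]; j=4 S=103.8200 intr=23.1100 cont=21.6279 V=23.1100[EX]; j=5 S=126.1659 intr=0.7641 cont=5.7216 V=5.7216[hold]; j=6 S=153.3215 intr=0.0000 cont=0.0000 V=0.0000[hold]; j=7 S=186.3220 intr=0.0000 cont=0.0000 V=0.0000[hold]; j=8 S=226.4254 intr=0.0000 cont=0.0000 V=0.0000[hold]  S*(8)=103.8200
k=7: j=0 S=52.4768 intr=74.4532 cont=72.9711 V=74.4532[EX]; j=1 S=63.7718 intr=63.1582 cont=61.6762 V=63.1582[EX]; j=2 S=77.4978 intr=49.4322 cont=47.9501 V=49.4322[EX]; j=3 S=94.1782 intr=32.7518 cont=31.2697 V=32.7518[EX]; j=4 S=114.4489 intr=12.4811 cont=13.6261 V=13.6261[hold]; j=5 S=139.0825 intr=0.0000 cont=2.6229 V=2.6229[hold]; j=6 S=169.0183 intr=0.0000 cont=0.0000 V=0.0000[hold]; j=7 S=205.3973 intr=0.0000 cont=0.0000 V=0.0000[hold]  S*(7)=94.1782
k=6: j=0 S=57.8493 intr=69.0807 cont=67.5987 V=69.0807[EX]; j=1 S=70.3006 intr=56.6294 cont=55.1474 V=56.6294[EX]; j=2 S=85.4319 intr=41.4981 cont=40.0161 V=41.4981[EX]; j=3 S=103.8200 intr=23.1100 cont=22.2347 V=23.1100[EX]; j=4 S=126.1659 intr=0.7641 cont=7.6364 V=7.6364[hold]; j=5 S=153.3215 intr=0.0000 cont=1.2024 V=1.2024[hold]; j=6 S=186.3220 intr=0.0000 cont=0.0000 V=0.0000[hold]  S*(6)=103.8200
k=5: j=0 S=63.7718 intr=63.1582 cont=61.6762 V=63.1582[EX]; j=1 S=77.4978 intr=49.4322 cont=47.9501 V=49.4322[EX]; j=2 S=94.1782 intr=32.7518 cont=31.2697 V=32.7518[EX]; j=3 S=114.4489 intr=12.4811 cont=14.6407 V=14.6407[hold]; j=4 S=139.0825 intr=0.0000 cont=4.1379 V=4.1379[hold]; j=5 S=169.0183 intr=0.0000 cont=0.5512 V=0.5512[hold]  S*(5)=94.1782
k=4: j=0 S=70.3006 intr=56.6294 cont=55.1474 V=56.6294[EX]; j=1 S=85.4319 intr=41.4981 cont=40.0161 V=41.4981[EX]; j=2 S=103.8200 intr=23.1100 cont=22.7723 V=23.1100[EX]; j=3 S=126.1659 intr=0.7641 cont=8.9043 V=8.9043[hold]; j=4 S=153.3215 intr=0.0000 cont=2.1890 V=2.1890[hold]  S*(4)=103.8200
k=3: j=0 S=77.4978 intr=49.4322 cont=47.9501 V=49.4322[EX]; j=1 S=94.1782 intr=32.7518 cont=31.2697 V=32.7518[EX]; j=2 S=114.4489 intr=12.4811 cont=15.3126 V=15.3126[hold]; j=3 S=139.0825 intr=0.0000 cont=5.2419 V=5.2419[hold]  S*(3)=94.1782
k=2: j=0 S=85.4319 intr=41.4981 cont=40.0161 V=41.4981[EX]; j=1 S=103.8200 intr=23.1100 cont=23.1283 V=23.1283[hold]; j=2 S=126.1659 intr=0.7641 cont=9.7973 V=9.7973[hold]  S*(2)=85.4319
k=1: j=0 S=94.1782 intr=32.7518 cont=31.2794 V=32.7518[EX]; j=1 S=114.4489 intr=12.4811 cont=15.7942 V=15.7942[hold]  S*(1)=94.1782
k=0: j=0 S=103.8200 intr=23.1100 cont=23.3835 V=23.3835[hold]  S*(0)=-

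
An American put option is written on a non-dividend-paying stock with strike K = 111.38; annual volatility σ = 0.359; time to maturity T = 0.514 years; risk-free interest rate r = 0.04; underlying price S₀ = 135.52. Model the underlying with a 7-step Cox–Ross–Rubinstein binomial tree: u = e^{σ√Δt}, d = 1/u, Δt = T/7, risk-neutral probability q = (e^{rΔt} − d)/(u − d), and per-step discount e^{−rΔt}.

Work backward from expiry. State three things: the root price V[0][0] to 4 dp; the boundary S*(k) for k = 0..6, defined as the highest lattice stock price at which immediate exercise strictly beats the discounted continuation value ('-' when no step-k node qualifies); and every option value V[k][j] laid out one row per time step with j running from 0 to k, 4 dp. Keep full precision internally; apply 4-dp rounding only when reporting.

price = 3.7913
boundary = - - - - - 83.3222 91.8352
tree:
3.7913
6.0234 1.4982
9.3381 2.6204 0.3428
14.0452 4.5103 0.6752 0.0000
20.3367 7.6018 1.3299 0.0000 0.0000
28.0578 12.4479 2.6195 0.0000 0.0000 0.0000
35.7816 19.5448 5.1594 0.0000 0.0000 0.0000 0.0000
42.7895 28.0578 10.1620 0.0000 0.0000 0.0000 0.0000 0.0000

params: Δt=0.07343 u=1.10217 d=0.90730 q=0.49079 e^(-rΔt)=0.99707
t_7 payoffs: 42.7895 28.0578 10.1620 0.0000 0.0000 0.0000 0.0000 0.0000
t_6: node(6,0) S=75.5984 payoff=35.7816 vs cont=35.4550 → 35.7816 [stop]  node(6,1) S=91.8352 payoff=19.5448 vs cont=19.2181 → 19.5448 [stop]  node(6,2) S=111.5595 payoff=0.0000 vs cont=5.1594 → 5.1594 [wait]  node(6,3) S=135.5200 payoff=0.0000 vs cont=0.0000 → 0.0000 [wait]  node(6,4) S=164.6267 payoff=0.0000 vs cont=0.0000 → 0.0000 [wait]  node(6,5) S=199.9850 payoff=0.0000 vs cont=0.0000 → 0.0000 [wait]  node(6,6) S=242.9374 payoff=0.0000 vs cont=0.0000 → 0.0000 [wait]  ⇒ S*(6)=91.8352
t_5: node(5,0) S=83.3222 payoff=28.0578 vs cont=27.7311 → 28.0578 [stop]  node(5,1) S=101.2180 payoff=10.1620 vs cont=12.4479 → 12.4479 [wait]  node(5,2) S=122.9575 payoff=0.0000 vs cont=2.6195 → 2.6195 [wait]  node(5,3) S=149.3660 payoff=0.0000 vs cont=0.0000 → 0.0000 [wait]  node(5,4) S=181.4466 payoff=0.0000 vs cont=0.0000 → 0.0000 [wait]  node(5,5) S=220.4174 payoff=0.0000 vs cont=0.0000 → 0.0000 [wait]  ⇒ S*(5)=83.3222
t_4: node(4,0) S=91.8352 payoff=19.5448 vs cont=20.3367 → 20.3367 [wait]  node(4,1) S=111.5595 payoff=0.0000 vs cont=7.6018 → 7.6018 [wait]  node(4,2) S=135.5200 payoff=0.0000 vs cont=1.3299 → 1.3299 [wait]  node(4,3) S=164.6267 payoff=0.0000 vs cont=0.0000 → 0.0000 [wait]  node(4,4) S=199.9850 payoff=0.0000 vs cont=0.0000 → 0.0000 [wait]  ⇒ S*(4)=-
t_3: node(3,0) S=101.2180 payoff=10.1620 vs cont=14.0452 → 14.0452 [wait]  node(3,1) S=122.9575 payoff=0.0000 vs cont=4.5103 → 4.5103 [wait]  node(3,2) S=149.3660 payoff=0.0000 vs cont=0.6752 → 0.6752 [wait]  node(3,3) S=181.4466 payoff=0.0000 vs cont=0.0000 → 0.0000 [wait]  ⇒ S*(3)=-
t_2: node(2,0) S=111.5595 payoff=0.0000 vs cont=9.3381 → 9.3381 [wait]  node(2,1) S=135.5200 payoff=0.0000 vs cont=2.6204 → 2.6204 [wait]  node(2,2) S=164.6267 payoff=0.0000 vs cont=0.3428 → 0.3428 [wait]  ⇒ S*(2)=-
t_1: node(1,0) S=122.9575 payoff=0.0000 vs cont=6.0234 → 6.0234 [wait]  node(1,1) S=149.3660 payoff=0.0000 vs cont=1.4982 → 1.4982 [wait]  ⇒ S*(1)=-
t_0: node(0,0) S=135.5200 payoff=0.0000 vs cont=3.7913 → 3.7913 [wait]  ⇒ S*(0)=-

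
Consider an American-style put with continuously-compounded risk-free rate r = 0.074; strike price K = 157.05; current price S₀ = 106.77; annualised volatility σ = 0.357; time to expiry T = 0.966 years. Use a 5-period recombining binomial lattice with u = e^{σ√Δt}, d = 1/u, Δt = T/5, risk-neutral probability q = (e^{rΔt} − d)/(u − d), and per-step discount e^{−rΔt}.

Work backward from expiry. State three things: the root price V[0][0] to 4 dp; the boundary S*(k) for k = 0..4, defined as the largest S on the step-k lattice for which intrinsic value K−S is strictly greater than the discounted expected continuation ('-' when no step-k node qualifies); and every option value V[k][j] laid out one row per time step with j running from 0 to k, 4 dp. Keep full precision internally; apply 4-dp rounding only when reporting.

params: Δt=0.19320 u=1.16990 d=0.85477 q=0.50655 e^(-rΔt)=0.98580
t_5 payoffs: 108.3300 90.3687 65.7857 32.1399 0.0000 0.0000
t_4: node(4,0) S=56.9974 payoff=100.0526 vs cont=97.8232 → 100.0526 [stop]  node(4,1) S=78.0104 payoff=79.0396 vs cont=76.8103 → 79.0396 [stop]  node(4,2) S=106.7700 payoff=50.2800 vs cont=48.0507 → 50.2800 [stop]  node(4,3) S=146.1323 payoff=10.9177 vs cont=15.6344 → 15.6344 [wait]  node(4,4) S=200.0060 payoff=0.0000 vs cont=0.0000 → 0.0000 [wait]  ⇒ S*(4)=106.7700
t_3: node(3,0) S=66.6813 payoff=90.3687 vs cont=88.1394 → 90.3687 [stop]  node(3,1) S=91.2643 payoff=65.7857 vs cont=63.5564 → 65.7857 [stop]  node(3,2) S=124.9101 payoff=32.1399 vs cont=32.2658 → 32.2658 [wait]  node(3,3) S=170.9601 payoff=0.0000 vs cont=7.6054 → 7.6054 [wait]  ⇒ S*(3)=91.2643
t_2: node(2,0) S=78.0104 payoff=79.0396 vs cont=76.8103 → 79.0396 [stop]  node(2,1) S=106.7700 payoff=50.2800 vs cont=48.1136 → 50.2800 [stop]  node(2,2) S=146.1323 payoff=10.9177 vs cont=19.4935 → 19.4935 [wait]  ⇒ S*(2)=106.7700
t_1: node(1,0) S=91.2643 payoff=65.7857 vs cont=63.5564 → 65.7857 [stop]  node(1,1) S=124.9101 payoff=32.1399 vs cont=34.1929 → 34.1929 [wait]  ⇒ S*(1)=91.2643
t_0: node(0,0) S=106.7700 payoff=50.2800 vs cont=49.0758 → 50.2800 [stop]  ⇒ S*(0)=106.7700

price = 50.2800
boundary = 106.7700 91.2643 106.7700 91.2643 106.7700
tree:
50.2800
65.7857 34.1929
79.0396 50.2800 19.4935
90.3687 65.7857 32.2658 7.6054
100.0526 79.0396 50.2800 15.6344 0.0000
108.3300 90.3687 65.7857 32.1399 0.0000 0.0000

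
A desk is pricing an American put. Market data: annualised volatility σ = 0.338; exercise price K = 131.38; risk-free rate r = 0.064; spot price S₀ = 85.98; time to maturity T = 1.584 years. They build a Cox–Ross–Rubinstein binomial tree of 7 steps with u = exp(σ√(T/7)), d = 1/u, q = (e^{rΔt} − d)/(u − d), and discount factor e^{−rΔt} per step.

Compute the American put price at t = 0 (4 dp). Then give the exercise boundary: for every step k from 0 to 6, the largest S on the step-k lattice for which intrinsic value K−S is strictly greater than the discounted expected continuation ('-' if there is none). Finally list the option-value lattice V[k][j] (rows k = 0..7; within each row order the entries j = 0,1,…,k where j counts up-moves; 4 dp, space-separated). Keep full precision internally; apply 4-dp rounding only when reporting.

price = 45.4000
boundary = 85.9800 73.2098 85.9800 73.2098 85.9800 100.9777 85.9800
tree:
45.4000
58.1702 32.4172
69.0436 45.4000 20.6308
78.3021 58.1702 31.3229 10.7488
86.1855 69.0436 45.4000 18.4325 3.5294
92.8980 78.3021 58.1702 30.4023 7.2349 0.0000
98.6135 86.1855 69.0436 45.4000 14.8310 0.0000 0.0000
103.4802 92.8980 78.3021 58.1702 30.4023 0.0000 0.0000 0.0000

Δt=0.22629, u=1.17443, d=0.85148, q=0.50506, disc=e^(-rΔt)=0.98562
k=7 terminal: V=max(K-S,0) → 103.4802 92.8980 78.3021 58.1702 30.4023 0.0000 0.0000 0.0000
k=6: j=0 S=32.7665 intr=98.6135 cont=96.7246 V=98.6135[EX]; j=1 S=45.1945 intr=86.1855 cont=84.2965 V=86.1855[EX]; j=2 S=62.3364 intr=69.0436 cont=67.1547 V=69.0436[EX]; j=3 S=85.9800 intr=45.4000 cont=43.5110 V=45.4000[EX]; j=4 S=118.5915 intr=12.7885 cont=14.8310 V=14.8310[hold]; j=5 S=163.5722 intr=0.0000 cont=0.0000 V=0.0000[hold]; j=6 S=225.6137 intr=0.0000 cont=0.0000 V=0.0000[hold]  S*(6)=85.9800
k=5: j=0 S=38.4820 intr=92.8980 cont=91.0090 V=92.8980[EX]; j=1 S=53.0779 intr=78.3021 cont=76.4132 V=78.3021[EX]; j=2 S=73.2098 intr=58.1702 cont=56.2812 V=58.1702[EX]; j=3 S=100.9777 intr=30.4023 cont=29.5301 V=30.4023[EX]; j=4 S=139.2776 intr=0.0000 cont=7.2349 V=7.2349[hold]; j=5 S=192.1044 intr=0.0000 cont=0.0000 V=0.0000[hold]  S*(5)=100.9777
k=4: j=0 S=45.1945 intr=86.1855 cont=84.2965 V=86.1855[EX]; j=1 S=62.3364 intr=69.0436 cont=67.1547 V=69.0436[EX]; j=2 S=85.9800 intr=45.4000 cont=43.5110 V=45.4000[EX]; j=3 S=118.5915 intr=12.7885 cont=18.4325 V=18.4325[hold]; j=4 S=163.5722 intr=0.0000 cont=3.5294 V=3.5294[hold]  S*(4)=85.9800
k=3: j=0 S=53.0779 intr=78.3021 cont=76.4132 V=78.3021[EX]; j=1 S=73.2098 intr=58.1702 cont=56.2812 V=58.1702[EX]; j=2 S=100.9777 intr=30.4023 cont=31.3229 V=31.3229[hold]; j=3 S=139.2776 intr=0.0000 cont=10.7488 V=10.7488[hold]  S*(3)=73.2098
k=2: j=0 S=62.3364 intr=69.0436 cont=67.1547 V=69.0436[EX]; j=1 S=85.9800 intr=45.4000 cont=43.9693 V=45.4000[EX]; j=2 S=118.5915 intr=12.7885 cont=20.6308 V=20.6308[hold]  S*(2)=85.9800
k=1: j=0 S=73.2098 intr=58.1702 cont=56.2812 V=58.1702[EX]; j=1 S=100.9777 intr=30.4023 cont=32.4172 V=32.4172[hold]  S*(1)=73.2098
k=0: j=0 S=85.9800 intr=45.4000 cont=44.5140 V=45.4000[EX]  S*(0)=85.9800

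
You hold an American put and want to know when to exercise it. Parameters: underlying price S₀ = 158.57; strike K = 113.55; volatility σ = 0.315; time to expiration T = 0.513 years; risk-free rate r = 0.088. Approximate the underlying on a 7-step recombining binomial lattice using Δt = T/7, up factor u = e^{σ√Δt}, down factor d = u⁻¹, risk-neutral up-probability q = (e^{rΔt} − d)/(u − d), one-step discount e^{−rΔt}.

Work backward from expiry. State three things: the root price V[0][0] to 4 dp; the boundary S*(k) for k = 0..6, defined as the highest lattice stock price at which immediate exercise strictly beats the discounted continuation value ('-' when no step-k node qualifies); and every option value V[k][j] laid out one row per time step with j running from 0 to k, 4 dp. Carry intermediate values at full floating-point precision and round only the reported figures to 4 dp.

params: Δt=0.07329 u=1.08902 d=0.91826 q=0.51658 e^(-rΔt)=0.99357
t_7 payoffs: 26.2567 10.0240 0.0000 0.0000 0.0000 0.0000 0.0000 0.0000
t_6: node(6,0) S=95.0638 payoff=18.4862 vs cont=17.7563 → 18.4862 [stop]  node(6,1) S=112.7415 payoff=0.8085 vs cont=4.8146 → 4.8146 [wait]  node(6,2) S=133.7065 payoff=0.0000 vs cont=0.0000 → 0.0000 [wait]  node(6,3) S=158.5700 payoff=0.0000 vs cont=0.0000 → 0.0000 [wait]  node(6,4) S=188.0571 payoff=0.0000 vs cont=0.0000 → 0.0000 [wait]  node(6,5) S=223.0275 payoff=0.0000 vs cont=0.0000 → 0.0000 [wait]  node(6,6) S=264.5008 payoff=0.0000 vs cont=0.0000 → 0.0000 [wait]  ⇒ S*(6)=95.0638
t_5: node(5,0) S=103.5260 payoff=10.0240 vs cont=11.3503 → 11.3503 [wait]  node(5,1) S=122.7773 payoff=0.0000 vs cont=2.3125 → 2.3125 [wait]  node(5,2) S=145.6085 payoff=0.0000 vs cont=0.0000 → 0.0000 [wait]  node(5,3) S=172.6853 payoff=0.0000 vs cont=0.0000 → 0.0000 [wait]  node(5,4) S=204.7972 payoff=0.0000 vs cont=0.0000 → 0.0000 [wait]  node(5,5) S=242.8805 payoff=0.0000 vs cont=0.0000 → 0.0000 [wait]  ⇒ S*(5)=-
t_4: node(4,0) S=112.7415 payoff=0.8085 vs cont=6.6385 → 6.6385 [wait]  node(4,1) S=133.7065 payoff=0.0000 vs cont=1.1107 → 1.1107 [wait]  node(4,2) S=158.5700 payoff=0.0000 vs cont=0.0000 → 0.0000 [wait]  node(4,3) S=188.0571 payoff=0.0000 vs cont=0.0000 → 0.0000 [wait]  node(4,4) S=223.0275 payoff=0.0000 vs cont=0.0000 → 0.0000 [wait]  ⇒ S*(4)=-
t_3: node(3,0) S=122.7773 payoff=0.0000 vs cont=3.7586 → 3.7586 [wait]  node(3,1) S=145.6085 payoff=0.0000 vs cont=0.5335 → 0.5335 [wait]  node(3,2) S=172.6853 payoff=0.0000 vs cont=0.0000 → 0.0000 [wait]  node(3,3) S=204.7972 payoff=0.0000 vs cont=0.0000 → 0.0000 [wait]  ⇒ S*(3)=-
t_2: node(2,0) S=133.7065 payoff=0.0000 vs cont=2.0791 → 2.0791 [wait]  node(2,1) S=158.5700 payoff=0.0000 vs cont=0.2562 → 0.2562 [wait]  node(2,2) S=188.0571 payoff=0.0000 vs cont=0.0000 → 0.0000 [wait]  ⇒ S*(2)=-
t_1: node(1,0) S=145.6085 payoff=0.0000 vs cont=1.1301 → 1.1301 [wait]  node(1,1) S=172.6853 payoff=0.0000 vs cont=0.1231 → 0.1231 [wait]  ⇒ S*(1)=-
t_0: node(0,0) S=158.5700 payoff=0.0000 vs cont=0.6060 → 0.6060 [wait]  ⇒ S*(0)=-

price = 0.6060
boundary = - - - - - - 95.0638
tree:
0.6060
1.1301 0.1231
2.0791 0.2562 0.0000
3.7586 0.5335 0.0000 0.0000
6.6385 1.1107 0.0000 0.0000 0.0000
11.3503 2.3125 0.0000 0.0000 0.0000 0.0000
18.4862 4.8146 0.0000 0.0000 0.0000 0.0000 0.0000
26.2567 10.0240 0.0000 0.0000 0.0000 0.0000 0.0000 0.0000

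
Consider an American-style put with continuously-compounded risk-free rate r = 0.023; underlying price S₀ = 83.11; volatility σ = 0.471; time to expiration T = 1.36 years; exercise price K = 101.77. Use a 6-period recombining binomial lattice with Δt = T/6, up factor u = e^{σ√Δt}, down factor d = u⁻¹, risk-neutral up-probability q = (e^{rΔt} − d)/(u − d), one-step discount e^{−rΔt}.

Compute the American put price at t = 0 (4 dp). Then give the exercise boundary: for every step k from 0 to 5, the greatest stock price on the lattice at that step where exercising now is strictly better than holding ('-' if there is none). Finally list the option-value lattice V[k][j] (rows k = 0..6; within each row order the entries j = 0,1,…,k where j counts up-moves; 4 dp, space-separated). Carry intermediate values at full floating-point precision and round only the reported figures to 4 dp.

Δt=0.22667, u=1.25137, d=0.79912, q=0.45573, disc=e^(-rΔt)=0.99480
k=6 terminal: V=max(K-S,0) → 80.1262 67.8772 48.6962 18.6600 0.0000 0.0000 0.0000
k=5: j=0 S=27.0845 intr=74.6855 cont=74.1563 V=74.6855[EX]; j=1 S=42.4125 intr=59.3575 cont=58.8283 V=59.3575[EX]; j=2 S=66.4151 intr=35.3549 cont=34.8257 V=35.3549[EX]; j=3 S=104.0016 intr=0.0000 cont=10.1032 V=10.1032[hold]; j=4 S=162.8595 intr=0.0000 cont=0.0000 V=0.0000[hold]; j=5 S=255.0270 intr=0.0000 cont=0.0000 V=0.0000[hold]  S*(5)=66.4151
k=4: j=0 S=33.8928 intr=67.8772 cont=67.3481 V=67.8772[EX]; j=1 S=53.0738 intr=48.6962 cont=48.1670 V=48.6962[EX]; j=2 S=83.1100 intr=18.6600 cont=23.7229 V=23.7229[hold]; j=3 S=130.1447 intr=0.0000 cont=5.4703 V=5.4703[hold]; j=4 S=203.7978 intr=0.0000 cont=0.0000 V=0.0000[hold]  S*(4)=53.0738
k=3: j=0 S=42.4125 intr=59.3575 cont=58.8283 V=59.3575[EX]; j=1 S=66.4151 intr=35.3549 cont=37.1211 V=37.1211[hold]; j=2 S=104.0016 intr=0.0000 cont=15.3245 V=15.3245[hold]; j=3 S=162.8595 intr=0.0000 cont=2.9618 V=2.9618[hold]  S*(3)=42.4125
k=2: j=0 S=53.0738 intr=48.6962 cont=48.9677 V=48.9677[hold]; j=1 S=83.1100 intr=18.6600 cont=27.0463 V=27.0463[hold]; j=2 S=130.1447 intr=0.0000 cont=9.6401 V=9.6401[hold]  S*(2)=-
k=1: j=0 S=66.4151 intr=35.3549 cont=38.7748 V=38.7748[hold]; j=1 S=104.0016 intr=0.0000 cont=19.0144 V=19.0144[hold]  S*(1)=-
k=0: j=0 S=83.1100 intr=18.6600 cont=29.6146 V=29.6146[hold]  S*(0)=-

price = 29.6146
boundary = - - - 42.4125 53.0738 66.4151
tree:
29.6146
38.7748 19.0144
48.9677 27.0463 9.6401
59.3575 37.1211 15.3245 2.9618
67.8772 48.6962 23.7229 5.4703 0.0000
74.6855 59.3575 35.3549 10.1032 0.0000 0.0000
80.1262 67.8772 48.6962 18.6600 0.0000 0.0000 0.0000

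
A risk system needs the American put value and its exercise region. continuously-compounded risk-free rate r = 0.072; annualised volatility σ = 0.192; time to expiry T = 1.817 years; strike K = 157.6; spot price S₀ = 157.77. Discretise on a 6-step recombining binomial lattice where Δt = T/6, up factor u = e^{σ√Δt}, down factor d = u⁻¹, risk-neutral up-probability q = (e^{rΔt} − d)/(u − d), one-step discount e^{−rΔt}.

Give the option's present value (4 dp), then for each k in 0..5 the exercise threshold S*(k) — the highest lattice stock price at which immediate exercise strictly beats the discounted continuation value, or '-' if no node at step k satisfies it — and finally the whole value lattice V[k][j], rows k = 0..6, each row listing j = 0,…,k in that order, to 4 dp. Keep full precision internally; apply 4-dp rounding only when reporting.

params: Δt=0.30283 u=1.11144 d=0.89973 q=0.57773 e^(-rΔt)=0.97843
t_6 payoffs: 73.9042 54.2103 29.8824 0.0000 0.0000 0.0000 0.0000
t_5: node(5,0) S=93.0231 payoff=64.5769 vs cont=61.1778 → 64.5769 [stop]  node(5,1) S=114.9117 payoff=42.6883 vs cont=39.2892 → 42.6883 [stop]  node(5,2) S=141.9507 payoff=15.6493 vs cont=12.3462 → 15.6493 [stop]  node(5,3) S=175.3522 payoff=0.0000 vs cont=0.0000 → 0.0000 [wait]  node(5,4) S=216.6131 payoff=0.0000 vs cont=0.0000 → 0.0000 [wait]  node(5,5) S=267.5828 payoff=0.0000 vs cont=0.0000 → 0.0000 [wait]  ⇒ S*(5)=141.9507
t_4: node(4,0) S=103.3897 payoff=54.2103 vs cont=50.8112 → 54.2103 [stop]  node(4,1) S=127.7176 payoff=29.8824 vs cont=26.4832 → 29.8824 [stop]  node(4,2) S=157.7700 payoff=0.0000 vs cont=6.4657 → 6.4657 [wait]  node(4,3) S=194.8938 payoff=0.0000 vs cont=0.0000 → 0.0000 [wait]  node(4,4) S=240.7529 payoff=0.0000 vs cont=0.0000 → 0.0000 [wait]  ⇒ S*(4)=127.7176
t_3: node(3,0) S=114.9117 payoff=42.6883 vs cont=39.2892 → 42.6883 [stop]  node(3,1) S=141.9507 payoff=15.6493 vs cont=16.0011 → 16.0011 [wait]  node(3,2) S=175.3522 payoff=0.0000 vs cont=2.6714 → 2.6714 [wait]  node(3,3) S=216.6131 payoff=0.0000 vs cont=0.0000 → 0.0000 [wait]  ⇒ S*(3)=114.9117
t_2: node(2,0) S=127.7176 payoff=29.8824 vs cont=26.6821 → 29.8824 [stop]  node(2,1) S=157.7700 payoff=0.0000 vs cont=8.1211 → 8.1211 [wait]  node(2,2) S=194.8938 payoff=0.0000 vs cont=1.1037 → 1.1037 [wait]  ⇒ S*(2)=127.7176
t_1: node(1,0) S=141.9507 payoff=15.6493 vs cont=16.9368 → 16.9368 [wait]  node(1,1) S=175.3522 payoff=0.0000 vs cont=3.9792 → 3.9792 [wait]  ⇒ S*(1)=-
t_0: node(0,0) S=157.7700 payoff=0.0000 vs cont=9.2470 → 9.2470 [wait]  ⇒ S*(0)=-

price = 9.2470
boundary = - - 127.7176 114.9117 127.7176 141.9507
tree:
9.2470
16.9368 3.9792
29.8824 8.1211 1.1037
42.6883 16.0011 2.6714 0.0000
54.2103 29.8824 6.4657 0.0000 0.0000
64.5769 42.6883 15.6493 0.0000 0.0000 0.0000
73.9042 54.2103 29.8824 0.0000 0.0000 0.0000 0.0000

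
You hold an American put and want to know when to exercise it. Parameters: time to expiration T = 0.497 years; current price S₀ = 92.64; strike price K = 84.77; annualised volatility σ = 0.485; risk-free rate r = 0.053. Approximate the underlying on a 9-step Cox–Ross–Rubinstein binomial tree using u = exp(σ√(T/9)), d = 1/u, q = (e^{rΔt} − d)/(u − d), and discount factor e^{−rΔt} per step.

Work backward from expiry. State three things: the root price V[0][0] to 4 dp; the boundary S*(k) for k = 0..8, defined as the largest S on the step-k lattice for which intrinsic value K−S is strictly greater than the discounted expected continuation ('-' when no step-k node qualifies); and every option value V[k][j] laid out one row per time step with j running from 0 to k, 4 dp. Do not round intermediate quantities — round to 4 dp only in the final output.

price = 7.6527
boundary = - - - - - 52.3976 58.7231 65.8122 73.7571
tree:
7.6527
10.8808 4.2627
15.0529 6.5052 1.9013
20.1765 9.6896 3.1546 0.5785
26.0810 14.0131 5.1457 1.0541 0.0758
32.3724 19.5413 8.2128 1.9118 0.1473 0.0000
38.0165 26.0469 12.7341 3.4494 0.2866 0.0000 0.0000
43.0527 32.3724 18.9578 6.1857 0.5574 0.0000 0.0000 0.0000
47.5464 38.0165 26.0469 11.0129 1.0842 0.0000 0.0000 0.0000 0.0000
51.5560 43.0527 32.3724 18.9578 2.1089 0.0000 0.0000 0.0000 0.0000 0.0000

Δt=0.05522  u=1.12072  d=0.89228  q=0.48437  discount=0.99708
step 9 (expiry): payoffs max(K−S,0) = 51.5560 43.0527 32.3724 18.9578 2.1089 0.0000 0.0000 0.0000 0.0000 0.0000
step 8: (k=8,j=0): S=37.2236, (K−S)⁺=47.5464, hold=47.2986 ⇒ V=47.5464 exercise | (k=8,j=1): S=46.7535, (K−S)⁺=38.0165, hold=37.7688 ⇒ V=38.0165 exercise | (k=8,j=2): S=58.7231, (K−S)⁺=26.0469, hold=25.7992 ⇒ V=26.0469 exercise | (k=8,j=3): S=73.7571, (K−S)⁺=11.0129, hold=10.7652 ⇒ V=11.0129 exercise | (k=8,j=4): S=92.6400, (K−S)⁺=0.0000, hold=1.0842 ⇒ V=1.0842 continue | (k=8,j=5): S=116.3573, (K−S)⁺=0.0000, hold=0.0000 ⇒ V=0.0000 continue | (k=8,j=6): S=146.1465, (K−S)⁺=0.0000, hold=0.0000 ⇒ V=0.0000 continue | (k=8,j=7): S=183.5622, (K−S)⁺=0.0000, hold=0.0000 ⇒ V=0.0000 continue | (k=8,j=8): S=230.5570, (K−S)⁺=0.0000, hold=0.0000 ⇒ V=0.0000 continue  boundary S*=73.7571
step 7: (k=7,j=0): S=41.7173, (K−S)⁺=43.0527, hold=42.8050 ⇒ V=43.0527 exercise | (k=7,j=1): S=52.3976, (K−S)⁺=32.3724, hold=32.1247 ⇒ V=32.3724 exercise | (k=7,j=2): S=65.8122, (K−S)⁺=18.9578, hold=18.7101 ⇒ V=18.9578 exercise | (k=7,j=3): S=82.6611, (K−S)⁺=2.1089, hold=6.1857 ⇒ V=6.1857 continue | (k=7,j=4): S=103.8236, (K−S)⁺=0.0000, hold=0.5574 ⇒ V=0.5574 continue | (k=7,j=5): S=130.4040, (K−S)⁺=0.0000, hold=0.0000 ⇒ V=0.0000 continue | (k=7,j=6): S=163.7894, (K−S)⁺=0.0000, hold=0.0000 ⇒ V=0.0000 continue | (k=7,j=7): S=205.7220, (K−S)⁺=0.0000, hold=0.0000 ⇒ V=0.0000 continue  boundary S*=65.8122
step 6: (k=6,j=0): S=46.7535, (K−S)⁺=38.0165, hold=37.7688 ⇒ V=38.0165 exercise | (k=6,j=1): S=58.7231, (K−S)⁺=26.0469, hold=25.7992 ⇒ V=26.0469 exercise | (k=6,j=2): S=73.7571, (K−S)⁺=11.0129, hold=12.7341 ⇒ V=12.7341 continue | (k=6,j=3): S=92.6400, (K−S)⁺=0.0000, hold=3.4494 ⇒ V=3.4494 continue | (k=6,j=4): S=116.3573, (K−S)⁺=0.0000, hold=0.2866 ⇒ V=0.2866 continue | (k=6,j=5): S=146.1465, (K−S)⁺=0.0000, hold=0.0000 ⇒ V=0.0000 continue | (k=6,j=6): S=183.5622, (K−S)⁺=0.0000, hold=0.0000 ⇒ V=0.0000 continue  boundary S*=58.7231
step 5: (k=5,j=0): S=52.3976, (K−S)⁺=32.3724, hold=32.1247 ⇒ V=32.3724 exercise | (k=5,j=1): S=65.8122, (K−S)⁺=18.9578, hold=19.5413 ⇒ V=19.5413 continue | (k=5,j=2): S=82.6611, (K−S)⁺=2.1089, hold=8.2128 ⇒ V=8.2128 continue | (k=5,j=3): S=103.8236, (K−S)⁺=0.0000, hold=1.9118 ⇒ V=1.9118 continue | (k=5,j=4): S=130.4040, (K−S)⁺=0.0000, hold=0.1473 ⇒ V=0.1473 continue | (k=5,j=5): S=163.7894, (K−S)⁺=0.0000, hold=0.0000 ⇒ V=0.0000 continue  boundary S*=52.3976
step 4: (k=4,j=0): S=58.7231, (K−S)⁺=26.0469, hold=26.0810 ⇒ V=26.0810 continue | (k=4,j=1): S=73.7571, (K−S)⁺=11.0129, hold=14.0131 ⇒ V=14.0131 continue | (k=4,j=2): S=92.6400, (K−S)⁺=0.0000, hold=5.1457 ⇒ V=5.1457 continue | (k=4,j=3): S=116.3573, (K−S)⁺=0.0000, hold=1.0541 ⇒ V=1.0541 continue | (k=4,j=4): S=146.1465, (K−S)⁺=0.0000, hold=0.0758 ⇒ V=0.0758 continue  boundary S*=-
step 3: (k=3,j=0): S=65.8122, (K−S)⁺=18.9578, hold=20.1765 ⇒ V=20.1765 continue | (k=3,j=1): S=82.6611, (K−S)⁺=2.1089, hold=9.6896 ⇒ V=9.6896 continue | (k=3,j=2): S=103.8236, (K−S)⁺=0.0000, hold=3.1546 ⇒ V=3.1546 continue | (k=3,j=3): S=130.4040, (K−S)⁺=0.0000, hold=0.5785 ⇒ V=0.5785 continue  boundary S*=-
step 2: (k=2,j=0): S=73.7571, (K−S)⁺=11.0129, hold=15.0529 ⇒ V=15.0529 continue | (k=2,j=1): S=92.6400, (K−S)⁺=0.0000, hold=6.5052 ⇒ V=6.5052 continue | (k=2,j=2): S=116.3573, (K−S)⁺=0.0000, hold=1.9013 ⇒ V=1.9013 continue  boundary S*=-
step 1: (k=1,j=0): S=82.6611, (K−S)⁺=2.1089, hold=10.8808 ⇒ V=10.8808 continue | (k=1,j=1): S=103.8236, (K−S)⁺=0.0000, hold=4.2627 ⇒ V=4.2627 continue  boundary S*=-
step 0: (k=0,j=0): S=92.6400, (K−S)⁺=0.0000, hold=7.6527 ⇒ V=7.6527 continue  boundary S*=-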